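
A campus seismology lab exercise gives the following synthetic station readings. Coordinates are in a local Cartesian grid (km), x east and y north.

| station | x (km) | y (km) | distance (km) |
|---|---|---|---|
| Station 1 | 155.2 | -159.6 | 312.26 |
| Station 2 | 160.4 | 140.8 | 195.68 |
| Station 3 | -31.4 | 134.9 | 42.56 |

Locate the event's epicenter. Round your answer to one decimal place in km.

-29.2 km east, 92.4 km north

Circle about each station: (x − 155.2)² + (y + 159.6)² = 312.26²; (x − 160.4)² + (y − 140.8)² = 195.68²; (x + 31.4)² + (y − 134.9)² = 42.56².
Subtracting the Station 1 equation from the Station 2 and Station 3 equations removes the quadratic terms:
10.4 x + 600.8 y = 55209.25
-373.2 x + 589.0 y = 65319.72
Solving the 2×2 system: x ≈ -29.2, y ≈ 92.4 km.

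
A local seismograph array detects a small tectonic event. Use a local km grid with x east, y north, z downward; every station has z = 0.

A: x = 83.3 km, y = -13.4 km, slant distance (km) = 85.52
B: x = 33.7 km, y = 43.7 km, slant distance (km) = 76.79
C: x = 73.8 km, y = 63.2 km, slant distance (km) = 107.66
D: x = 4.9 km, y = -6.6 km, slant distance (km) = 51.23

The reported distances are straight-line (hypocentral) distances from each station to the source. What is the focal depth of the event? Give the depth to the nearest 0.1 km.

Each station gives a sphere (x−x_i)² + (y−y_i)² + z² = d_i² (stations at z=0).
Subtracting the A sphere from B and C: z² cancels, leaving linear equations in x and y:
-99.2 x + 114.2 y = -2656.10
-19.0 x + 153.2 y = -1954.78
Solving: x ≈ 14.099, y ≈ -11.011 km (keep extra digits for the depth step; rounded: 14.1, -11.0).
Then from the A sphere: z² = 85.52² − (x − 83.3)² − (y + 13.4)² with x = 14.099, y = -11.011, so z ≈ 50.191 ≈ 50.2 km.

z ≈ 50.2 km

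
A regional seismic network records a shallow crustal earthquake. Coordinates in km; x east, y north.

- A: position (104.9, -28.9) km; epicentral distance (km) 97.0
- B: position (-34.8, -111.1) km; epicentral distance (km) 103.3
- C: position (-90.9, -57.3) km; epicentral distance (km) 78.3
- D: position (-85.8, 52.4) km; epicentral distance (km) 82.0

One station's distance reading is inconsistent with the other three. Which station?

A

Solve using three stations at a time. Using B, C, D (subtract circle equations pairwise → linear system) gives (x, y) ≈ (-30.1, -7.9).
Distances from that point to each station vs reported:
  A: calculated 136.6 vs reported 97.0 → residual 39.6 km
  B: calculated 103.3 vs reported 103.3 → residual 0.0 km
  C: calculated 78.4 vs reported 78.3 → residual 0.1 km
  D: calculated 82.1 vs reported 82.0 → residual 0.1 km
B, C, D are mutually consistent (residuals ≈ 0); A is off by 39.6 km.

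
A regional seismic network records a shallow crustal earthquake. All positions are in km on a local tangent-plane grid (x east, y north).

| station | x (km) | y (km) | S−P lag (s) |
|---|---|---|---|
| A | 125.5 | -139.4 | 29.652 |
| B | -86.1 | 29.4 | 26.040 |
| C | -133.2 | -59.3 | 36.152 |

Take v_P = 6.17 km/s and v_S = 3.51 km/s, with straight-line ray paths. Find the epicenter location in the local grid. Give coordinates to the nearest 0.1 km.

Distance from S−P lag: d = Δt · v_P v_S / (v_P − v_S) = Δt · (6.17·3.51)/(6.17−3.51) ≈ 8.1416·Δt.
So d_A = 241.42, d_B = 212.01, d_C = 294.34 km.
Circle about each station: (x − 125.5)² + (y + 139.4)² = 241.42²; (x + 86.1)² + (y − 29.4)² = 212.01²; (x + 133.2)² + (y + 59.3)² = 294.34².
Subtracting the A equation from the B and C equations removes the quadratic terms:
-423.2 x + 337.6 y = -13569.66
-517.4 x + 160.2 y = -42276.30
Solving the 2×2 system: x ≈ 113.2, y ≈ 101.7 km.
Check against A (with the unrounded x, y): √((x − 125.5)²+(y + 139.4)²) = 241.42 ≈ 241.42 km. ✓

113.2 km east, 101.7 km north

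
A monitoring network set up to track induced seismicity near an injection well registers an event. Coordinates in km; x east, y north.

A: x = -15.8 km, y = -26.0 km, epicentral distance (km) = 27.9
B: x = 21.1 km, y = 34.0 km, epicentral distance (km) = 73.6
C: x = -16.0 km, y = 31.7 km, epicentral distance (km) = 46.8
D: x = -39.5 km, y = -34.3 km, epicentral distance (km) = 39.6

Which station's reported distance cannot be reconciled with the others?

Solve using three stations at a time. Using A, B, C (subtract circle equations pairwise → linear system) gives (x, y) ≈ (-38.3, -9.5).
Distances from that point to each station vs reported:
  A: calculated 27.9 vs reported 27.9 → residual 0.0 km
  B: calculated 73.6 vs reported 73.6 → residual 0.0 km
  C: calculated 46.8 vs reported 46.8 → residual 0.0 km
  D: calculated 24.9 vs reported 39.6 → residual 14.7 km
A, B, C are mutually consistent (residuals ≈ 0); D is off by 14.7 km.

D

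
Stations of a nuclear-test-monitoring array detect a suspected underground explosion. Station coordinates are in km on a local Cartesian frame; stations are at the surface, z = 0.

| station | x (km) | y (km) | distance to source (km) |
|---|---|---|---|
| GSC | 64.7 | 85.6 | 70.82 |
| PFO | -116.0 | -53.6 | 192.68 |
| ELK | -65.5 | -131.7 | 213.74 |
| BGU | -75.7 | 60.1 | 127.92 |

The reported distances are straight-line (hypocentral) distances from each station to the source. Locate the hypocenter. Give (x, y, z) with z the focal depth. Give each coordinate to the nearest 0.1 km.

Each station gives a sphere (x−x_i)² + (y−y_i)² + z² = d_i² (stations at z=0).
Subtracting the GSC sphere from PFO and ELK: z² cancels, leaving linear equations in x and y:
-361.4 x − 278.4 y = -27294.60
-260.4 x − 434.6 y = -30547.63
Solving: x ≈ 39.705, y ≈ 46.499 km (keep extra digits for the depth step; rounded: 39.7, 46.5).
Then from the GSC sphere: z² = 70.82² − (x − 64.7)² − (y − 85.6)² with x = 39.705, y = 46.499, so z ≈ 53.496 ≈ 53.5 km.
Check against BGU (with the unrounded solution): distance 127.93 ≈ 127.92 km. ✓

x ≈ 39.7 km, y ≈ 46.5 km, depth ≈ 53.5 km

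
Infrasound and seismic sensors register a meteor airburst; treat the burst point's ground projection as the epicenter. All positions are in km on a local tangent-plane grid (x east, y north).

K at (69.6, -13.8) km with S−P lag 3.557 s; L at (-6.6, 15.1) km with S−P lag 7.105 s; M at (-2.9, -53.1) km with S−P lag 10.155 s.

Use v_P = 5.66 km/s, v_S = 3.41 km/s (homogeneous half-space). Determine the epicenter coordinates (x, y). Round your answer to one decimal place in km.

Distance from S−P lag: d = Δt · v_P v_S / (v_P − v_S) = Δt · (5.66·3.41)/(5.66−3.41) ≈ 8.5780·Δt.
So d_K = 30.51, d_L = 60.95, d_M = 87.11 km.
Circle about each station: (x − 69.6)² + (y + 13.8)² = 30.51²; (x + 6.6)² + (y − 15.1)² = 60.95²; (x + 2.9)² + (y + 53.1)² = 87.11².
Subtracting the K equation from the L and M equations removes the quadratic terms:
-152.4 x + 57.8 y = -7547.07
-145.0 x − 78.6 y = -8863.87
Solving the 2×2 system: x ≈ 54.3, y ≈ 12.6 km.

54.3 km east, 12.6 km north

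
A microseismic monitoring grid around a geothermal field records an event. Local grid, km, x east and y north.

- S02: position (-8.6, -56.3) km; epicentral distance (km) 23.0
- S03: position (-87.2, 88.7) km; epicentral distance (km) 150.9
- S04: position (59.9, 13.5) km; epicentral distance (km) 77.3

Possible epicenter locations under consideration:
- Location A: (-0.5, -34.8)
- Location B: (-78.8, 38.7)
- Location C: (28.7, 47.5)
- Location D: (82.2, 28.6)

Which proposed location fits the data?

Location A

For each candidate, compare |candidate − station| to the reported distance:
Location A: residuals S02 0.0, S03 0.0, S04 0.0 → max 0.0 km
Location B: residuals S02 95.1, S03 100.2, S04 63.7 → max 100.2 km
Location C: residuals S02 87.3, S03 27.9, S04 31.2 → max 87.3 km
Location D: residuals S02 101.3, S03 28.8, S04 50.4 → max 101.3 km
Only Location A has all residuals ≈ 0.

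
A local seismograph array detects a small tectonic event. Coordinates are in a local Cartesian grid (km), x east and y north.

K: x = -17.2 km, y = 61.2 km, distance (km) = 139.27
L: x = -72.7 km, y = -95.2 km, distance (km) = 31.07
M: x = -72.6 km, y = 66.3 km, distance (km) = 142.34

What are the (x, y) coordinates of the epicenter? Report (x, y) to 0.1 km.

Circle about each station: (x + 17.2)² + (y − 61.2)² = 139.27²; (x + 72.7)² + (y + 95.2)² = 31.07²; (x + 72.6)² + (y − 66.3)² = 142.34².
Subtracting the K equation from the L and M equations removes the quadratic terms:
-111.0 x − 312.8 y = 28737.84
-110.8 x + 10.2 y = 4760.63
Solving the 2×2 system: x ≈ -49.8, y ≈ -74.2 km.
Check against K (with the unrounded x, y): √((x + 17.2)²+(y − 61.2)²) = 139.27 ≈ 139.27 km. ✓

-49.8 km east, -74.2 km north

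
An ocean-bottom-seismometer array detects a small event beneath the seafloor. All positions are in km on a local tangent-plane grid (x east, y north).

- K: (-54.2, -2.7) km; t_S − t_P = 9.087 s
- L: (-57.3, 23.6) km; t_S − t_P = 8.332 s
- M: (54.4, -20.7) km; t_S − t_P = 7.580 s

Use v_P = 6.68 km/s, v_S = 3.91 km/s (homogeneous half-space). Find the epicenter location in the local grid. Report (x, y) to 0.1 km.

(19.2, 41.5)

Distance from S−P lag: d = Δt · v_P v_S / (v_P − v_S) = Δt · (6.68·3.91)/(6.68−3.91) ≈ 9.4292·Δt.
So d_K = 85.68, d_L = 78.56, d_M = 71.47 km.
Circle about each station: (x + 54.2)² + (y + 2.7)² = 85.68²; (x + 57.3)² + (y − 23.6)² = 78.56²; (x − 54.4)² + (y + 20.7)² = 71.47².
Subtracting the K equation from the L and M equations removes the quadratic terms:
-6.2 x + 52.6 y = 2064.71
217.2 x − 36.0 y = 2676.02
Solving the 2×2 system: x ≈ 19.2, y ≈ 41.5 km.
Check against K (with the unrounded x, y): √((x + 54.2)²+(y + 2.7)²) = 85.69 ≈ 85.68 km. ✓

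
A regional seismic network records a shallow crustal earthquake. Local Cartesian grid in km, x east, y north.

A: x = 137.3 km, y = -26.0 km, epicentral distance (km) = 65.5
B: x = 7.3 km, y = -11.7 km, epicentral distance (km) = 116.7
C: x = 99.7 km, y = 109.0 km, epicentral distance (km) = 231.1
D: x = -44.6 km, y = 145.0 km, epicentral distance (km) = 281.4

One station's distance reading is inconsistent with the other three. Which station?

Solve using three stations at a time. Using B, C, D (subtract circle equations pairwise → linear system) gives (x, y) ≈ (55.8, -117.9).
Distances from that point to each station vs reported:
  A: calculated 122.9 vs reported 65.5 → residual 57.4 km
  B: calculated 116.8 vs reported 116.7 → residual 0.1 km
  C: calculated 231.1 vs reported 231.1 → residual 0.0 km
  D: calculated 281.4 vs reported 281.4 → residual 0.0 km
B, C, D are mutually consistent (residuals ≈ 0); A is off by 57.4 km.

A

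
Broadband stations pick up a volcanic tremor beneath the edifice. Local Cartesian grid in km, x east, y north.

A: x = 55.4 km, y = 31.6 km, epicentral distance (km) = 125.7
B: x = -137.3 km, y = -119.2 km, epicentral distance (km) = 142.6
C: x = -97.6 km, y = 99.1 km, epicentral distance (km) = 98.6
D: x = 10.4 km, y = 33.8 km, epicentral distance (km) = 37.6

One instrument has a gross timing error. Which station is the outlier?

Solve using three stations at a time. Using A, B, C (subtract circle equations pairwise → linear system) gives (x, y) ≈ (-67.5, 5.2).
Distances from that point to each station vs reported:
  A: calculated 125.7 vs reported 125.7 → residual 0.0 km
  B: calculated 142.6 vs reported 142.6 → residual 0.0 km
  C: calculated 98.6 vs reported 98.6 → residual 0.0 km
  D: calculated 83.0 vs reported 37.6 → residual 45.4 km
A, B, C are mutually consistent (residuals ≈ 0); D is off by 45.4 km.

D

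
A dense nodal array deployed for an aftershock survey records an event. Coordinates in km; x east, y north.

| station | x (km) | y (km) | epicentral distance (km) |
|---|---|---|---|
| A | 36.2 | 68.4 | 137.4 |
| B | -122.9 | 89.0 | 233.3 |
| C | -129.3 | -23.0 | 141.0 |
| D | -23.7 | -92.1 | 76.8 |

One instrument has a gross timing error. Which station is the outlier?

Solve using three stations at a time. Using A, B, D (subtract circle equations pairwise → linear system) gives (x, y) ≈ (49.3, -68.4).
Distances from that point to each station vs reported:
  A: calculated 137.4 vs reported 137.4 → residual 0.0 km
  B: calculated 233.3 vs reported 233.3 → residual 0.0 km
  C: calculated 184.3 vs reported 141.0 → residual 43.3 km
  D: calculated 76.8 vs reported 76.8 → residual 0.0 km
A, B, D are mutually consistent (residuals ≈ 0); C is off by 43.3 km.

C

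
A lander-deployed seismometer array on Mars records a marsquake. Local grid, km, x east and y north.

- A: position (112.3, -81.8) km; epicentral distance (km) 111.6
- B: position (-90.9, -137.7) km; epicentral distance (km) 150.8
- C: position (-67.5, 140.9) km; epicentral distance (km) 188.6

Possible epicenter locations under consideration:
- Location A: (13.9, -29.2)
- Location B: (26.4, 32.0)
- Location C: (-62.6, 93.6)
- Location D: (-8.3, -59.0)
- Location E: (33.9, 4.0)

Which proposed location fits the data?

For each candidate, compare |candidate − station| to the reported distance:
Location A: residuals A 0.0, B 0.0, C 0.0 → max 0.0 km
Location B: residuals A 31.0, B 55.5, C 44.8 → max 55.5 km
Location C: residuals A 136.1, B 82.2, C 141.0 → max 141.0 km
Location D: residuals A 11.1, B 36.7, C 19.9 → max 36.7 km
Location E: residuals A 4.6, B 38.0, C 18.2 → max 38.0 km
Only Location A has all residuals ≈ 0.

Location A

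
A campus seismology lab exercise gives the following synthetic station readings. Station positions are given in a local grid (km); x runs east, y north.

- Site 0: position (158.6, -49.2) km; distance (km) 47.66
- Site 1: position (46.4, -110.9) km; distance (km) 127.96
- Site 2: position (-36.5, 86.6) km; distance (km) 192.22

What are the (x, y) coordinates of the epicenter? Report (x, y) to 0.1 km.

Circle about each station: (x − 158.6)² + (y + 49.2)² = 47.66²; (x − 46.4)² + (y + 110.9)² = 127.96²; (x + 36.5)² + (y − 86.6)² = 192.22².
Subtracting the Site 0 equation from the Site 1 and Site 2 equations removes the quadratic terms:
-224.4 x − 123.4 y = -27225.12
-390.2 x + 271.6 y = -53419.84
Solving the 2×2 system: x ≈ 128.2, y ≈ -12.5 km.

(128.2, -12.5)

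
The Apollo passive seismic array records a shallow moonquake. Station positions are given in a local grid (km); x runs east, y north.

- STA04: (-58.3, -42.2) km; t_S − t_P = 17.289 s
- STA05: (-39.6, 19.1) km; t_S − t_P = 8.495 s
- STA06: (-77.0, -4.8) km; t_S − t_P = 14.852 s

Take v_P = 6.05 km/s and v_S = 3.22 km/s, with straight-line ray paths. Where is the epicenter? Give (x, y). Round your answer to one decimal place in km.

x ≈ 1.5 km, y ≈ 60.7 km

Distance from S−P lag: d = Δt · v_P v_S / (v_P − v_S) = Δt · (6.05·3.22)/(6.05−3.22) ≈ 6.8837·Δt.
So d_STA04 = 119.01, d_STA05 = 58.48, d_STA06 = 102.24 km.
Circle about each station: (x + 58.3)² + (y + 42.2)² = 119.01²; (x + 39.6)² + (y − 19.1)² = 58.48²; (x + 77.0)² + (y + 4.8)² = 102.24².
Subtracting the STA04 equation from the STA05 and STA06 equations removes the quadratic terms:
37.4 x + 122.6 y = 7496.71
-37.4 x + 74.8 y = 4482.67
Solving the 2×2 system: x ≈ 1.5, y ≈ 60.7 km.
Check against STA04 (with the unrounded x, y): √((x + 58.3)²+(y + 42.2)²) = 119.01 ≈ 119.01 km. ✓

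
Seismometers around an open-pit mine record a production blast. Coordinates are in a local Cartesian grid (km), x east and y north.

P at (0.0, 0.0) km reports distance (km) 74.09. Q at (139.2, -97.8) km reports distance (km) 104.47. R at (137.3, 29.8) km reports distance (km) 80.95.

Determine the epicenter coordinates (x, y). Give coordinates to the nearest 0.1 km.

(71.9, -17.9)

Circle about each station: x² + y² = 74.09²; (x − 139.2)² + (y + 97.8)² = 104.47²; (x − 137.3)² + (y − 29.8)² = 80.95².
Subtracting the P equation from the Q and R equations removes the quadratic terms:
278.4 x − 195.6 y = 23516.83
274.6 x + 59.6 y = 18675.76
Solving the 2×2 system: x ≈ 71.9, y ≈ -17.9 km.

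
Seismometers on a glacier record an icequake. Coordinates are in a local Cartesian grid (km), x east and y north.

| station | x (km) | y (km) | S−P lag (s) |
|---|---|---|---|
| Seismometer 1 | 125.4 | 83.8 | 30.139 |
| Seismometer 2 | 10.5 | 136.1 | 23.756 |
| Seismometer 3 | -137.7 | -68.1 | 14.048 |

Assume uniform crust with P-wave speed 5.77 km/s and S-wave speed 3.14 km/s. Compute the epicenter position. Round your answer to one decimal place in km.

(-58.7, -12.2)

Distance from S−P lag: d = Δt · v_P v_S / (v_P − v_S) = Δt · (5.77·3.14)/(5.77−3.14) ≈ 6.8889·Δt.
So d_Seismometer 1 = 207.62, d_Seismometer 2 = 163.65, d_Seismometer 3 = 96.78 km.
Circle about each station: (x − 125.4)² + (y − 83.8)² = 207.62²; (x − 10.5)² + (y − 136.1)² = 163.65²; (x + 137.7)² + (y + 68.1)² = 96.78².
Subtracting pairs of circle equations eliminates x²+y² and gives linear equations (the radical axes):
-229.8 x + 104.6 y = 12210.60
-526.2 x − 303.8 y = 34591.00
Solving the 2×2 system: x ≈ -58.7, y ≈ -12.2 km.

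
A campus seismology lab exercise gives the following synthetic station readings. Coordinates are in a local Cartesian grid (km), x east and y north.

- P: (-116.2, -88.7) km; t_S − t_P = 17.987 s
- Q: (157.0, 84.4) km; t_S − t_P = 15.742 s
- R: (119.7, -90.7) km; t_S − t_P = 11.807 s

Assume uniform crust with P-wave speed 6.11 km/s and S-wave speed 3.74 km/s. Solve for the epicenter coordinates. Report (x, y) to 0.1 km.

x ≈ 38.7 km, y ≈ -10.7 km

Distance from S−P lag: d = Δt · v_P v_S / (v_P − v_S) = Δt · (6.11·3.74)/(6.11−3.74) ≈ 9.6419·Δt.
So d_P = 173.43, d_Q = 151.78, d_R = 113.84 km.
Circle about each station: (x + 116.2)² + (y + 88.7)² = 173.43²; (x − 157.0)² + (y − 84.4)² = 151.78²; (x − 119.7)² + (y + 90.7)² = 113.84².
Subtracting the P equation from the Q and R equations removes the quadratic terms:
546.4 x + 346.2 y = 17443.03
471.8 x − 4.0 y = 18302.87
Solving the 2×2 system: x ≈ 38.7, y ≈ -10.7 km.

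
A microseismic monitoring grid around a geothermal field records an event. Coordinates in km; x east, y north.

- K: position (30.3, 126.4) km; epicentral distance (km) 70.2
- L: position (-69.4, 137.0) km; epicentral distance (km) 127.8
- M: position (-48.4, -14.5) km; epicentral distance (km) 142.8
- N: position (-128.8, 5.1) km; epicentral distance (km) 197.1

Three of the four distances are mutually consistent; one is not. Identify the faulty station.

K

Solve using three stations at a time. Using L, M, N (subtract circle equations pairwise → linear system) gives (x, y) ≈ (49.2, 89.6).
Distances from that point to each station vs reported:
  K: calculated 41.3 vs reported 70.2 → residual 28.9 km
  L: calculated 127.7 vs reported 127.8 → residual 0.1 km
  M: calculated 142.7 vs reported 142.8 → residual 0.1 km
  N: calculated 197.0 vs reported 197.1 → residual 0.1 km
L, M, N are mutually consistent (residuals ≈ 0); K is off by 28.9 km.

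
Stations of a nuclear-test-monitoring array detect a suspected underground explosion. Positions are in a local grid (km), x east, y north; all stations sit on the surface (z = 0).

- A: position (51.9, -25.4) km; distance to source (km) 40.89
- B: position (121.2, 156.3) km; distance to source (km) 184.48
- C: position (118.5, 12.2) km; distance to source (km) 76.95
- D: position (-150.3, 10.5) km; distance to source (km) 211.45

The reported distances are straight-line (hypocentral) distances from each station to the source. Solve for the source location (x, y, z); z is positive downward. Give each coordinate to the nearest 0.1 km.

x ≈ 56.4 km, y ≈ -12.1 km, depth ≈ 38.4 km

Each station gives a sphere (x−x_i)² + (y−y_i)² + z² = d_i² (stations at z=0).
Subtracting the A sphere from B and C: z² cancels, leaving linear equations in x and y:
138.6 x + 363.4 y = 3419.48
133.2 x + 75.2 y = 6603.01
Solving: x ≈ 56.405, y ≈ -12.103 km (keep extra digits for the depth step; rounded: 56.4, -12.1).
Then from the A sphere: z² = 40.89² − (x − 51.9)² − (y + 25.4)² with x = 56.405, y = -12.103, so z ≈ 38.404 ≈ 38.4 km.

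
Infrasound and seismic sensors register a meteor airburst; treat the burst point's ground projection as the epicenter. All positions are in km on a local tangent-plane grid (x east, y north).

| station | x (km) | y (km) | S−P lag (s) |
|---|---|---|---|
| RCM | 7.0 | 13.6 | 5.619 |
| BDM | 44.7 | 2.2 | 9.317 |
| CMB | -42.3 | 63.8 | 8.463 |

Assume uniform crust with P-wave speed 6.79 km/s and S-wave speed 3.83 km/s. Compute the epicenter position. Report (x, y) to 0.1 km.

x ≈ -36.2 km, y ≈ -10.3 km

Distance from S−P lag: d = Δt · v_P v_S / (v_P − v_S) = Δt · (6.79·3.83)/(6.79−3.83) ≈ 8.7857·Δt.
So d_RCM = 49.37, d_BDM = 81.86, d_CMB = 74.35 km.
Circle about each station: (x − 7.0)² + (y − 13.6)² = 49.37²; (x − 44.7)² + (y − 2.2)² = 81.86²; (x + 42.3)² + (y − 63.8)² = 74.35².
Subtracting the RCM equation from the BDM and CMB equations removes the quadratic terms:
75.4 x − 22.8 y = -2494.69
-98.6 x + 100.4 y = 2535.24
Solving the 2×2 system: x ≈ -36.2, y ≈ -10.3 km.
Check against RCM (with the unrounded x, y): √((x − 7.0)²+(y − 13.6)²) = 49.37 ≈ 49.37 km. ✓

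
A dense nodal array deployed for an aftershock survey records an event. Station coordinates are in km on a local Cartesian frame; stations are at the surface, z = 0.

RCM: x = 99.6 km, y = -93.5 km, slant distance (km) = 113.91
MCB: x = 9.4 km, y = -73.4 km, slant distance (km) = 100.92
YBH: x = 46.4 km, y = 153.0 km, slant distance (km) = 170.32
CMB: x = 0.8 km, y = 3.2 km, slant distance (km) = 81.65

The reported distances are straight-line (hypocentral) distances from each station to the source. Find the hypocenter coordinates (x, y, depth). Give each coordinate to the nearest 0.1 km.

Each station gives a sphere (x−x_i)² + (y−y_i)² + z² = d_i² (stations at z=0).
Subtracting the RCM sphere from MCB and YBH: z² cancels, leaving linear equations in x and y:
-180.4 x + 40.2 y = -10395.85
-106.4 x + 493.0 y = -9133.86
Solving: x ≈ 56.201, y ≈ -6.398 km (keep extra digits for the depth step; rounded: 56.2, -6.4).
Then from the RCM sphere: z² = 113.91² − (x − 99.6)² − (y + 93.5)² with x = 56.201, y = -6.398, so z ≈ 59.205 ≈ 59.2 km.
Check against CMB (with the unrounded solution): distance 81.65 ≈ 81.65 km. ✓

x ≈ 56.2 km, y ≈ -6.4 km, depth ≈ 59.2 km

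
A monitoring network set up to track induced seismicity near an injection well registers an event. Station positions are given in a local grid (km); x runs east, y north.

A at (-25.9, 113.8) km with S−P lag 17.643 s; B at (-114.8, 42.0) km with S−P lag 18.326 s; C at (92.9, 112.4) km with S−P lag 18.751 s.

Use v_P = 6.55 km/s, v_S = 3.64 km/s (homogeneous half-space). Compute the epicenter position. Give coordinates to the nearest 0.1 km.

Distance from S−P lag: d = Δt · v_P v_S / (v_P − v_S) = Δt · (6.55·3.64)/(6.55−3.64) ≈ 8.1931·Δt.
So d_A = 144.55, d_B = 150.15, d_C = 153.63 km.
Circle about each station: (x + 25.9)² + (y − 113.8)² = 144.55²; (x + 114.8)² + (y − 42.0)² = 150.15²; (x − 92.9)² + (y − 112.4)² = 153.63².
Subtracting the A equation from the B and C equations removes the quadratic terms:
-177.8 x − 143.6 y = -328.53
237.6 x − 2.8 y = 4935.45
Solving the 2×2 system: x ≈ 20.5, y ≈ -23.1 km.
Check against A (with the unrounded x, y): √((x + 25.9)²+(y − 113.8)²) = 144.54 ≈ 144.55 km. ✓

(20.5, -23.1)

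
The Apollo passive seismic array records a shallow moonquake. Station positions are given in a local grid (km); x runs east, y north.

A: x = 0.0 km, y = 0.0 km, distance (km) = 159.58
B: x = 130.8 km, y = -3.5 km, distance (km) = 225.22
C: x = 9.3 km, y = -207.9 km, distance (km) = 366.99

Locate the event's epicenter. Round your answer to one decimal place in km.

Circle about each station: x² + y² = 159.58²; (x − 130.8)² + (y + 3.5)² = 225.22²; (x − 9.3)² + (y + 207.9)² = 366.99².
Subtracting the A equation from the B and C equations removes the quadratic terms:
261.6 x − 7.0 y = -8137.38
18.6 x − 415.8 y = -65906.98
Solving the 2×2 system: x ≈ -26.9, y ≈ 157.3 km.

x ≈ -26.9 km, y ≈ 157.3 km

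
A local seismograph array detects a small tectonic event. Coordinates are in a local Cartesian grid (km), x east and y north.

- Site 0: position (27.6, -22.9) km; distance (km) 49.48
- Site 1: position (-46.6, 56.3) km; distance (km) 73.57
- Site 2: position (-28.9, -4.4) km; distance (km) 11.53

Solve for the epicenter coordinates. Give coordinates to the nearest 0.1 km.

-20.8 km east, -12.6 km north

Circle about each station: (x − 27.6)² + (y + 22.9)² = 49.48²; (x + 46.6)² + (y − 56.3)² = 73.57²; (x + 28.9)² + (y + 4.4)² = 11.53².
Subtracting pairs of circle equations eliminates x²+y² and gives linear equations (the radical axes):
-148.4 x + 158.4 y = 1090.81
-113.0 x + 37.0 y = 1883.73
Solving the 2×2 system: x ≈ -20.8, y ≈ -12.6 km.
Check against Site 0 (with the unrounded x, y): √((x − 27.6)²+(y + 22.9)²) = 49.48 ≈ 49.48 km. ✓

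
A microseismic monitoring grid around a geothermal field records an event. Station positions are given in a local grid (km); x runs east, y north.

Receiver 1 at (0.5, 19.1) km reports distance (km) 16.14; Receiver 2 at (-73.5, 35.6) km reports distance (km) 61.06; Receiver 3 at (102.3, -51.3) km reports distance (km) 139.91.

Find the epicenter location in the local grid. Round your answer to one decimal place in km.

x ≈ -12.9 km, y ≈ 28.1 km

Circle about each station: (x − 0.5)² + (y − 19.1)² = 16.14²; (x + 73.5)² + (y − 35.6)² = 61.06²; (x − 102.3)² + (y + 51.3)² = 139.91².
Subtracting pairs of circle equations eliminates x²+y² and gives linear equations (the radical axes):
-148.0 x + 33.0 y = 2836.73
203.6 x − 140.8 y = -6582.39
Solving the 2×2 system: x ≈ -12.9, y ≈ 28.1 km.
Check against Receiver 1 (with the unrounded x, y): √((x − 0.5)²+(y − 19.1)²) = 16.14 ≈ 16.14 km. ✓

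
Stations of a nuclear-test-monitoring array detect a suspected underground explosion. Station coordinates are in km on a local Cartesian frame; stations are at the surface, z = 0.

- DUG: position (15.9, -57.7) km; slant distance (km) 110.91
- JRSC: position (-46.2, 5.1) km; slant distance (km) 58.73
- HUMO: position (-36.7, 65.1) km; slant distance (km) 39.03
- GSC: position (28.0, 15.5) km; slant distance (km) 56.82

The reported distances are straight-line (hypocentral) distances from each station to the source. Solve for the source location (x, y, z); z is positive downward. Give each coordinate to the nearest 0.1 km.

Each station gives a sphere (x−x_i)² + (y−y_i)² + z² = d_i² (stations at z=0).
Subtracting the DUG sphere from JRSC and HUMO: z² cancels, leaving linear equations in x and y:
-124.2 x + 125.6 y = 7430.17
-105.2 x + 245.6 y = 12780.49
Solving: x ≈ -12.702, y ≈ 46.597 km (keep extra digits for the depth step; rounded: -12.7, 46.6).
Then from the DUG sphere: z² = 110.91² − (x − 15.9)² − (y + 57.7)² with x = -12.702, y = 46.597, so z ≈ 24.599 ≈ 24.6 km.

(-12.7, 46.6, 24.6)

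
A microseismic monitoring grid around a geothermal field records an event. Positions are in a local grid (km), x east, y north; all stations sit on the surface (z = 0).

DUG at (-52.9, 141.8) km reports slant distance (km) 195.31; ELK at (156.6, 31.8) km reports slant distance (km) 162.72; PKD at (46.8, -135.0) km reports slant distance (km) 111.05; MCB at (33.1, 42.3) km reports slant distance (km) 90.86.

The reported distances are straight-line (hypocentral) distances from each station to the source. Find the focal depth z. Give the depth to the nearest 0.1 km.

Each station gives a sphere (x−x_i)² + (y−y_i)² + z² = d_i² (stations at z=0).
Subtracting the DUG sphere from ELK and PKD: z² cancels, leaving linear equations in x and y:
419.0 x − 220.0 y = 14297.35
199.4 x − 553.6 y = 23323.48
Solving: x ≈ 14.801, y ≈ -36.800 km (keep extra digits for the depth step; rounded: 14.8, -36.8).
Then from the DUG sphere: z² = 195.31² − (x + 52.9)² − (y − 141.8)² with x = 14.801, y = -36.800, so z ≈ 40.800 ≈ 40.8 km.
Check against MCB (with the unrounded solution): distance 90.86 ≈ 90.86 km. ✓

z ≈ 40.8 km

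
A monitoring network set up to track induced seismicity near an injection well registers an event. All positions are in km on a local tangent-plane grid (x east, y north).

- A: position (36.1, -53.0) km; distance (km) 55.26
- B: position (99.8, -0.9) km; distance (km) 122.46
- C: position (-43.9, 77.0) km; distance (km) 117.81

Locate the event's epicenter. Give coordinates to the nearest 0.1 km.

Circle about each station: (x − 36.1)² + (y + 53.0)² = 55.26²; (x − 99.8)² + (y + 0.9)² = 122.46²; (x + 43.9)² + (y − 77.0)² = 117.81².
Subtracting pairs of circle equations eliminates x²+y² and gives linear equations (the radical axes):
127.4 x + 104.2 y = -6094.14
-160.0 x + 260.0 y = -7081.53
Solving the 2×2 system: x ≈ -17.0, y ≈ -37.7 km.

-17.0 km east, -37.7 km north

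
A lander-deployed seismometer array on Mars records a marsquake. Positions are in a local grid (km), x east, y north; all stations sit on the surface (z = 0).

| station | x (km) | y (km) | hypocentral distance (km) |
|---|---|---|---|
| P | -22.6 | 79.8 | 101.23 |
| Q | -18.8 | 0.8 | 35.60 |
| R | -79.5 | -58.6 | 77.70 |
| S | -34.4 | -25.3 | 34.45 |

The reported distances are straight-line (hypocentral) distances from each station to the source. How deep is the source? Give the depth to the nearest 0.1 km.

z ≈ 30.9 km

Each station gives a sphere (x−x_i)² + (y−y_i)² + z² = d_i² (stations at z=0).
Subtracting the P sphere from Q and R: z² cancels, leaving linear equations in x and y:
7.6 x − 158.0 y = 2455.43
-113.8 x − 276.8 y = 7085.63
Solving: x ≈ -21.901, y ≈ -16.594 km (keep extra digits for the depth step; rounded: -21.9, -16.6).
Then from the P sphere: z² = 101.23² − (x + 22.6)² − (y − 79.8)² with x = -21.901, y = -16.594, so z ≈ 30.907 ≈ 30.9 km.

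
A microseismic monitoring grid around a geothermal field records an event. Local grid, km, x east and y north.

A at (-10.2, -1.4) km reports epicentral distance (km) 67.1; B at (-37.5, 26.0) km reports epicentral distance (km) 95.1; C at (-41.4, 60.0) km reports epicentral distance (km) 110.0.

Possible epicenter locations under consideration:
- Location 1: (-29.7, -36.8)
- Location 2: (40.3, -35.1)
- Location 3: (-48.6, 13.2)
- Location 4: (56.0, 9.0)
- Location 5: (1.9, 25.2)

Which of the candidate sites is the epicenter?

For each candidate, compare |candidate − station| to the reported distance:
Location 1: residuals A 26.7, B 31.8, C 12.5 → max 31.8 km
Location 2: residuals A 6.4, B 3.8, C 15.4 → max 15.4 km
Location 3: residuals A 26.0, B 78.2, C 62.6 → max 78.2 km
Location 4: residuals A 0.1, B 0.1, C 0.1 → max 0.1 km
Location 5: residuals A 37.9, B 55.7, C 54.4 → max 55.7 km
Only Location 4 has all residuals ≈ 0.

Location 4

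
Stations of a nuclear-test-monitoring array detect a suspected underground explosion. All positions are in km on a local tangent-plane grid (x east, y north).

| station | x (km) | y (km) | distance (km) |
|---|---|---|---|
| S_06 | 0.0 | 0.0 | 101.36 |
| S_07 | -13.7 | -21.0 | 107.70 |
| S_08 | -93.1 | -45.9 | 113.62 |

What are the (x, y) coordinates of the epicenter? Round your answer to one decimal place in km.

Circle about each station: x² + y² = 101.36²; (x + 13.7)² + (y + 21.0)² = 107.70²; (x + 93.1)² + (y + 45.9)² = 113.62².
Subtracting the S_06 equation from the S_07 and S_08 equations removes the quadratic terms:
-27.4 x − 42.0 y = -696.75
-186.2 x − 91.8 y = 8138.77
Solving the 2×2 system: x ≈ -76.5, y ≈ 66.5 km.

x ≈ -76.5 km, y ≈ 66.5 km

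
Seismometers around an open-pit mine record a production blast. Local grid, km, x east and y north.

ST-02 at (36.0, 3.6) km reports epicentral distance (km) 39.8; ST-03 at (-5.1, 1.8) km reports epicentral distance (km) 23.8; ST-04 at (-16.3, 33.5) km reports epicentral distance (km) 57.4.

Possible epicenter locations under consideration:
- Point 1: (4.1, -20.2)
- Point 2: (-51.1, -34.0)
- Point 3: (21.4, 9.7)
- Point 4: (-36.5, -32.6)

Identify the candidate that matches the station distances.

For each candidate, compare |candidate − station| to the reported distance:
Point 1: residuals ST-02 0.0, ST-03 0.0, ST-04 0.0 → max 0.0 km
Point 2: residuals ST-02 55.1, ST-03 34.5, ST-04 18.5 → max 55.1 km
Point 3: residuals ST-02 24.0, ST-03 3.9, ST-04 12.8 → max 24.0 km
Point 4: residuals ST-02 41.2, ST-03 22.8, ST-04 11.7 → max 41.2 km
Only Point 1 has all residuals ≈ 0.

Point 1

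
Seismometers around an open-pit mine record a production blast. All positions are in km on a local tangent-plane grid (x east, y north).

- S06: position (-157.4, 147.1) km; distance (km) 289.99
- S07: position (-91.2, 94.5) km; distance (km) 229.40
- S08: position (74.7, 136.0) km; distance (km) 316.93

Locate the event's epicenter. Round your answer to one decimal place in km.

Circle about each station: (x + 157.4)² + (y − 147.1)² = 289.99²; (x + 91.2)² + (y − 94.5)² = 229.40²; (x − 74.7)² + (y − 136.0)² = 316.93².
Subtracting the S06 equation from the S07 and S08 equations removes the quadratic terms:
132.4 x − 105.2 y = 2304.36
464.2 x − 22.2 y = -38687.50
Solving the 2×2 system: x ≈ -89.8, y ≈ -134.9 km.

-89.8 km east, -134.9 km north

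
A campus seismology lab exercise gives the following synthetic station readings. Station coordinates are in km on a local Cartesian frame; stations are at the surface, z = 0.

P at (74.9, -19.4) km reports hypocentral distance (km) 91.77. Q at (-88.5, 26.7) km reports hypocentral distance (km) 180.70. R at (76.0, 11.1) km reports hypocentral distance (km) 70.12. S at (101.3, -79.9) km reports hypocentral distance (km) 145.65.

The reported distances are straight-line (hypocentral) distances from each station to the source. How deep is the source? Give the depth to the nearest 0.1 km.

depth ≈ 55.9 km

Each station gives a sphere (x−x_i)² + (y−y_i)² + z² = d_i² (stations at z=0).
Subtracting the P sphere from Q and R: z² cancels, leaving linear equations in x and y:
-326.8 x + 92.2 y = -21671.99
2.2 x + 61.0 y = 3417.76
Solving: x ≈ 81.296, y ≈ 53.097 km (keep extra digits for the depth step; rounded: 81.3, 53.1).
Then from the P sphere: z² = 91.77² − (x − 74.9)² − (y + 19.4)² with x = 81.296, y = 53.097, so z ≈ 55.902 ≈ 55.9 km.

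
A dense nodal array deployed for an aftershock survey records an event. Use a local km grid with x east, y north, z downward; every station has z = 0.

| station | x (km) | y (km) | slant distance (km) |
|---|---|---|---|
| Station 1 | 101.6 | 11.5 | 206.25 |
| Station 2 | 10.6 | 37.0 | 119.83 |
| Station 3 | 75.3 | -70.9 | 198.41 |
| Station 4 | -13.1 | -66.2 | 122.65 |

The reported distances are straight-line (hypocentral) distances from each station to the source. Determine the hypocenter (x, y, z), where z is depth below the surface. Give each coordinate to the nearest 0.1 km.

Each station gives a sphere (x−x_i)² + (y−y_i)² + z² = d_i² (stations at z=0).
Subtracting the Station 1 sphere from Station 2 and Station 3: z² cancels, leaving linear equations in x and y:
-182.0 x + 51.0 y = 19206.38
-52.6 x − 164.8 y = 3414.62
Solving: x ≈ -102.195, y ≈ 11.898 km (keep extra digits for the depth step; rounded: -102.2, 11.9).
Then from the Station 1 sphere: z² = 206.25² − (x − 101.6)² − (y − 11.5)² with x = -102.195, y = 11.898, so z ≈ 31.725 ≈ 31.7 km.

x ≈ -102.2 km, y ≈ 11.9 km, depth ≈ 31.7 km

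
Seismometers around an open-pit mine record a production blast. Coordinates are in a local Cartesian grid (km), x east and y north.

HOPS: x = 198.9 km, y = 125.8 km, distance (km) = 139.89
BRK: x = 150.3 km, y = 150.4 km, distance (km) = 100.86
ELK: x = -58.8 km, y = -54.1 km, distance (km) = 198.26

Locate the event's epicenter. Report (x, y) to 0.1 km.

60.7 km east, 104.1 km north

Circle about each station: (x − 198.9)² + (y − 125.8)² = 139.89²; (x − 150.3)² + (y − 150.4)² = 100.86²; (x + 58.8)² + (y + 54.1)² = 198.26².
Subtracting the HOPS equation from the BRK and ELK equations removes the quadratic terms:
-97.2 x + 49.2 y = -780.13
-515.4 x − 359.8 y = -68740.42
Solving the 2×2 system: x ≈ 60.7, y ≈ 104.1 km.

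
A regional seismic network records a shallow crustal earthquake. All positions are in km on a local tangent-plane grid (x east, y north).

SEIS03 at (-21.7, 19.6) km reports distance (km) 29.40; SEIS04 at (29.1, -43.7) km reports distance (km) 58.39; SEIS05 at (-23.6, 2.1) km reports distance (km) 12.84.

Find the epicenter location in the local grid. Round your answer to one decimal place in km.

(-18.3, -9.6)

Circle about each station: (x + 21.7)² + (y − 19.6)² = 29.40²; (x − 29.1)² + (y + 43.7)² = 58.39²; (x + 23.6)² + (y − 2.1)² = 12.84².
Subtracting the SEIS03 equation from the SEIS04 and SEIS05 equations removes the quadratic terms:
101.6 x − 126.6 y = -643.58
-3.8 x − 35.0 y = 405.81
Solving the 2×2 system: x ≈ -18.3, y ≈ -9.6 km.
Check against SEIS03 (with the unrounded x, y): √((x + 21.7)²+(y − 19.6)²) = 29.40 ≈ 29.40 km. ✓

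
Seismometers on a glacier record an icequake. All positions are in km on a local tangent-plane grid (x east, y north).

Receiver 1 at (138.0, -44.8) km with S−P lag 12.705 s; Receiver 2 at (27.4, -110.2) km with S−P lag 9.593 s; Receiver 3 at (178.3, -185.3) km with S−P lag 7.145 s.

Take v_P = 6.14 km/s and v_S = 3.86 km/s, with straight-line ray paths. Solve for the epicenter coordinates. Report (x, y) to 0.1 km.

(105.1, -172.7)

Distance from S−P lag: d = Δt · v_P v_S / (v_P − v_S) = Δt · (6.14·3.86)/(6.14−3.86) ≈ 10.3949·Δt.
So d_Receiver 1 = 132.07, d_Receiver 2 = 99.72, d_Receiver 3 = 74.27 km.
Circle about each station: (x − 138.0)² + (y + 44.8)² = 132.07²; (x − 27.4)² + (y + 110.2)² = 99.72²; (x − 178.3)² + (y + 185.3)² = 74.27².
Subtracting pairs of circle equations eliminates x²+y² and gives linear equations (the radical axes):
-221.2 x − 130.8 y = -657.83
80.6 x − 281.0 y = 57002.39
Solving the 2×2 system: x ≈ 105.1, y ≈ -172.7 km.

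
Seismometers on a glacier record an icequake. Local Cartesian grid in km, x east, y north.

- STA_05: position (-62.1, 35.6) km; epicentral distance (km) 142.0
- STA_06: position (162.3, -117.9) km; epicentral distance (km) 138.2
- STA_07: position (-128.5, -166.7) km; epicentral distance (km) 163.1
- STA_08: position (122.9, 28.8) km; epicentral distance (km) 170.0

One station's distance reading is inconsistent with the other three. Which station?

Solve using three stations at a time. Using STA_06, STA_07, STA_08 (subtract circle equations pairwise → linear system) gives (x, y) ≈ (24.3, -109.7).
Distances from that point to each station vs reported:
  STA_05: calculated 169.1 vs reported 142.0 → residual 27.1 km
  STA_06: calculated 138.2 vs reported 138.2 → residual 0.0 km
  STA_07: calculated 163.1 vs reported 163.1 → residual 0.0 km
  STA_08: calculated 170.0 vs reported 170.0 → residual 0.0 km
STA_06, STA_07, STA_08 are mutually consistent (residuals ≈ 0); STA_05 is off by 27.1 km.

STA_05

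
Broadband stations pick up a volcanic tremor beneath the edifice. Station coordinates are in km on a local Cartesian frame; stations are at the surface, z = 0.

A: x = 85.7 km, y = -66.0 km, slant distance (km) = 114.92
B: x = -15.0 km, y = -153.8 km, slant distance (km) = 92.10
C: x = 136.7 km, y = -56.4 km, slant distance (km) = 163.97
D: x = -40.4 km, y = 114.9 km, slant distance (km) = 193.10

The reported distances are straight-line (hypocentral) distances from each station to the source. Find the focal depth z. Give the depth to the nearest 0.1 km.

z ≈ 42.7 km

Each station gives a sphere (x−x_i)² + (y−y_i)² + z² = d_i² (stations at z=0).
Subtracting the A sphere from B and C: z² cancels, leaving linear equations in x and y:
-201.4 x − 175.6 y = 16903.15
102.0 x + 19.2 y = -3512.19
Solving: x ≈ -20.806, y ≈ -72.397 km (keep extra digits for the depth step; rounded: -20.8, -72.4).
Then from the A sphere: z² = 114.92² − (x − 85.7)² − (y + 66.0)² with x = -20.806, y = -72.397, so z ≈ 42.687 ≈ 42.7 km.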